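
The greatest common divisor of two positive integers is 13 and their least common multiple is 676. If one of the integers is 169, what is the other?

52

For two integers, gcd × lcm = product, so the other is (13 × 676) / 169 = 8788 / 169 = 52.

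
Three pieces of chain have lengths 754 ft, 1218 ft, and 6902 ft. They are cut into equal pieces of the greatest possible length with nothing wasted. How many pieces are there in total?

153

Piece length = gcd(754, 1218, 6902).
754 = 2 × 13 × 29
1218 = 2 × 3 × 7 × 29
6902 = 2 × 7 × 17 × 29
gcd(754, 1218, 6902) = 2 × 29 = 58.
Total pieces = 754/58 + 1218/58 + 6902/58 = 13 + 21 + 119 = 153.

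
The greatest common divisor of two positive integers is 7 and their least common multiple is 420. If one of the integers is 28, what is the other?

For two integers, gcd × lcm = product, so the other is (7 × 420) / 28 = 2940 / 28 = 105.

105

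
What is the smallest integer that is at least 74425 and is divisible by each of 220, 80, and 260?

The integer must be a common multiple of 220, 80, and 260, so a multiple of their LCM.
220 = 2^2 × 5 × 11
80 = 2^4 × 5
260 = 2^2 × 5 × 13
LCM(220, 80, 260) = 2^4 × 5 × 11 × 13 = 11440.
Smallest multiple of 11440 that is ≥ 74425: ⌈74425/11440⌉ × 11440 = 7 × 11440 = 80080.

80080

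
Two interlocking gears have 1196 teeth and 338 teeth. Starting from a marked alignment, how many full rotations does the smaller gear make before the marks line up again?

All finish a whole number of cycles simultaneously at t = LCM of the periods.
1196 = 2^2 × 13 × 23
338 = 2 × 13^2
LCM(1196, 338) = 2^2 × 13^2 × 23 = 15548.
Rotations for period 338: 15548 / 338 = 46.

46 rotations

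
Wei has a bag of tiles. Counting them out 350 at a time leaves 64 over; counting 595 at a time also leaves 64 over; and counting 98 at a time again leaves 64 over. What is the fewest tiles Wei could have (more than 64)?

N − 64 must be a common multiple of 350, 595, and 98.
350 = 2 × 5^2 × 7
595 = 5 × 7 × 17
98 = 2 × 7^2
LCM(350, 595, 98) = 2 × 5^2 × 7^2 × 17 = 41650.
Smallest N > 64 is LCM + 64 = 41650 + 64 = 41714.

41714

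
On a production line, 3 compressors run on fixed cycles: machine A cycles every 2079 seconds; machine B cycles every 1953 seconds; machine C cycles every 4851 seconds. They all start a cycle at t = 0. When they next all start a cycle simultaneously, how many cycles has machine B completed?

They are all back at their starting positions together after one LCM of the periods.
2079 = 3^3 × 7 × 11
1953 = 3^2 × 7 × 31
4851 = 3^2 × 7^2 × 11
LCM(2079, 1953, 4851) = 3^3 × 7^2 × 11 × 31 = 451143.
Cycles for period 1953: 451143 / 1953 = 231.

231 cycles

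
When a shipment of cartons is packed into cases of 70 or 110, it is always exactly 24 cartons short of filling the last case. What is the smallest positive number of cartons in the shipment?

746

Being 24 short of a full case of size k means N ≡ −24 (mod k), i.e. N + 24 is a multiple of each size.
70 = 2 × 5 × 7
110 = 2 × 5 × 11
LCM(70, 110) = 2 × 5 × 7 × 11 = 770.
Smallest positive N is 770 − 24 = 746.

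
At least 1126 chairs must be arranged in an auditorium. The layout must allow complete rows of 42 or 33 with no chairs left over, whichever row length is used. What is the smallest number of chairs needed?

1386

The number of chairs must be a common multiple of 42 and 33, so a multiple of their LCM.
42 = 2 × 3 × 7
33 = 3 × 11
LCM(42, 33) = 2 × 3 × 7 × 11 = 462.
Smallest multiple of 462 that is ≥ 1126: ⌈1126/462⌉ × 462 = 3 × 462 = 1386.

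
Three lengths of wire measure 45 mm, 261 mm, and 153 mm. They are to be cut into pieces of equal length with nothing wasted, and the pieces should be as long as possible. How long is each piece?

9 mm

The greatest length dividing all of 45, 261, and 153 is their gcd.
45 = 3^2 × 5
261 = 3^2 × 29
153 = 3^2 × 17
gcd(45, 261, 153) = 3^2 = 9.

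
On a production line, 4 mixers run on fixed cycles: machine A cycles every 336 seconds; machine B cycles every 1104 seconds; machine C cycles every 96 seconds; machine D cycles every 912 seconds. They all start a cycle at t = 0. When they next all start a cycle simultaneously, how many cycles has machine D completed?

322 cycles

They are all back at their starting positions together after one LCM of the periods.
336 = 2^4 × 3 × 7
1104 = 2^4 × 3 × 23
96 = 2^5 × 3
912 = 2^4 × 3 × 19
LCM(336, 1104, 96, 912) = 2^5 × 3 × 7 × 19 × 23 = 293664.
Cycles for period 912: 293664 / 912 = 322.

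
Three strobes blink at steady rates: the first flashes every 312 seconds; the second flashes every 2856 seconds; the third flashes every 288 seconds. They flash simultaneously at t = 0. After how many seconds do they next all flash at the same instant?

445536 seconds

The first simultaneous occurrence is after LCM of the individual periods.
312 = 2^3 × 3 × 13
2856 = 2^3 × 3 × 7 × 17
288 = 2^5 × 3^2
LCM(312, 2856, 288) = 2^5 × 3^2 × 7 × 13 × 17 = 445536.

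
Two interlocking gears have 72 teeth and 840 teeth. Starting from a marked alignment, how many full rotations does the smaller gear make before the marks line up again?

35 rotations

The first common completion time is the LCM of the periods.
72 = 2^3 × 3^2
840 = 2^3 × 3 × 5 × 7
LCM(72, 840) = 2^3 × 3^2 × 5 × 7 = 2520.
Rotations for period 72: 2520 / 72 = 35.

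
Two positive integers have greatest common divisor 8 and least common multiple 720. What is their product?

For any two positive integers, gcd × lcm = product = 8 × 720 = 5760.

5760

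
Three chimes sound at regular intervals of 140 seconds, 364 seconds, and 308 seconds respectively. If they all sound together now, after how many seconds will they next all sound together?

20020 seconds

They coincide at every common multiple of the periods; the first is the LCM.
140 = 2^2 × 5 × 7
364 = 2^2 × 7 × 13
308 = 2^2 × 7 × 11
LCM(140, 364, 308) = 2^2 × 5 × 7 × 11 × 13 = 20020.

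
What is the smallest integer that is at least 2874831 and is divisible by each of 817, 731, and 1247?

The integer must be a common multiple of 817, 731, and 1247, so a multiple of their LCM.
817 = 19 × 43
731 = 17 × 43
1247 = 29 × 43
LCM(817, 731, 1247) = 17 × 19 × 29 × 43 = 402781.
Smallest multiple of 402781 that is ≥ 2874831: ⌈2874831/402781⌉ × 402781 = 8 × 402781 = 3222248.

3222248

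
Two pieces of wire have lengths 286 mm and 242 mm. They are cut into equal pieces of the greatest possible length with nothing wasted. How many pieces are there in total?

Piece length = gcd(286, 242).
286 = 2 × 11 × 13
242 = 2 × 11^2
gcd(286, 242) = 2 × 11 = 22.
Total pieces = 286/22 + 242/22 = 13 + 11 = 24.

24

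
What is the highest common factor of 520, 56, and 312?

8

520 = 2^3 × 5 × 13
56 = 2^3 × 7
312 = 2^3 × 3 × 13
gcd(520, 56, 312) = 2^3 = 8.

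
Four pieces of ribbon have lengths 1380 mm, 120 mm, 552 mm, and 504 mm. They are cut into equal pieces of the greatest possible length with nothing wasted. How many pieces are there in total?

213

Piece length = gcd(1380, 120, 552, 504).
1380 = 2^2 × 3 × 5 × 23
120 = 2^3 × 3 × 5
552 = 2^3 × 3 × 23
504 = 2^3 × 3^2 × 7
gcd(1380, 120, 552, 504) = 2^2 × 3 = 12.
Total pieces = 1380/12 + 120/12 + 552/12 + 504/12 = 115 + 10 + 46 + 42 = 213.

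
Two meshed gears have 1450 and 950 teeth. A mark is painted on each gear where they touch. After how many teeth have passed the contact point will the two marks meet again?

27550 teeth

They coincide at every common multiple of the periods; the first is the LCM.
1450 = 2 × 5^2 × 29
950 = 2 × 5^2 × 19
LCM(1450, 950) = 2 × 5^2 × 19 × 29 = 27550.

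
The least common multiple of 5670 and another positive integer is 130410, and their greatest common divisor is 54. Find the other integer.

1242

gcd × lcm = product of the two integers, so the other integer is (54 × 130410) / 5670 = 1242.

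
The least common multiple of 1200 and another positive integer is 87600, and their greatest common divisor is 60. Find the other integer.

4380

gcd × lcm = product of the two integers, so the other integer is (60 × 87600) / 1200 = 4380.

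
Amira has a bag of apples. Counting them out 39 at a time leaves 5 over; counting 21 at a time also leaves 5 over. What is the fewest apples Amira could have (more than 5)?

278

N − 5 must be a common multiple of 39 and 21.
39 = 3 × 13
21 = 3 × 7
LCM(39, 21) = 3 × 7 × 13 = 273.
Smallest N > 5 is LCM + 5 = 273 + 5 = 278.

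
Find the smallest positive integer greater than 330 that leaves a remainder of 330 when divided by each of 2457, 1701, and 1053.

22443

N − 330 must be a common multiple of 2457, 1701, and 1053.
2457 = 3^3 × 7 × 13
1701 = 3^5 × 7
1053 = 3^4 × 13
LCM(2457, 1701, 1053) = 3^5 × 7 × 13 = 22113.
Smallest N > 330 is LCM + 330 = 22113 + 330 = 22443.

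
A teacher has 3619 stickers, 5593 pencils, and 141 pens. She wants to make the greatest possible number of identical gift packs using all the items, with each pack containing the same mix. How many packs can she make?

The pack count must divide each quantity, so the greatest is gcd(3619, 5593, 141).
3619 = 7 × 11 × 47
5593 = 7 × 17 × 47
141 = 3 × 47
gcd(3619, 5593, 141) = 47.

47 packs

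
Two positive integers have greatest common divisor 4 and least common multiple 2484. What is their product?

9936

For any two positive integers, gcd × lcm = product = 4 × 2484 = 9936.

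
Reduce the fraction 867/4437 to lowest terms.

867 = 3 × 17^2
4437 = 3^2 × 17 × 29
gcd(867, 4437) = 3 × 17 = 51.
Divide numerator and denominator by 51: 867/4437 = 17/87.

17/87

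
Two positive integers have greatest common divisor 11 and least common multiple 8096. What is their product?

For any two positive integers, gcd × lcm = product = 11 × 8096 = 89056.

89056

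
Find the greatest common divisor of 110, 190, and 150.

110 = 2 × 5 × 11
190 = 2 × 5 × 19
150 = 2 × 3 × 5^2
gcd(110, 190, 150) = 2 × 5 = 10.

10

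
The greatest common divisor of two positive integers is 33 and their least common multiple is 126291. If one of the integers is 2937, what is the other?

1419

For two integers, gcd × lcm = product, so the other is (33 × 126291) / 2937 = 4167603 / 2937 = 1419.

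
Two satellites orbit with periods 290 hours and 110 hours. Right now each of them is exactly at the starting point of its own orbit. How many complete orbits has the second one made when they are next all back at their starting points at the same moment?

29 orbits

They are all back at their starting positions together after one LCM of the periods.
290 = 2 × 5 × 29
110 = 2 × 5 × 11
LCM(290, 110) = 2 × 5 × 11 × 29 = 3190.
Orbits for period 110: 3190 / 110 = 29.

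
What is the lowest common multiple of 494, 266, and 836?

76076

494 = 2 × 13 × 19
266 = 2 × 7 × 19
836 = 2^2 × 11 × 19
LCM(494, 266, 836) = 2^2 × 7 × 11 × 13 × 19 = 76076.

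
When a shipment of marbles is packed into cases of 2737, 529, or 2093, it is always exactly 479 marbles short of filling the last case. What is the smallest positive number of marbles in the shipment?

Being 479 short of a full case of size k means N ≡ −479 (mod k), i.e. N + 479 is a multiple of each size.
2737 = 7 × 17 × 23
529 = 23^2
2093 = 7 × 13 × 23
LCM(2737, 529, 2093) = 7 × 13 × 17 × 23^2 = 818363.
Smallest positive N is 818363 − 479 = 817884.

817884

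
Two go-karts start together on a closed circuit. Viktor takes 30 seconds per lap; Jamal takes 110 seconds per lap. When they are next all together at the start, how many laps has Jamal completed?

They are all back at their starting positions together after one LCM of the periods.
30 = 2 × 3 × 5
110 = 2 × 5 × 11
LCM(30, 110) = 2 × 3 × 5 × 11 = 330.
Laps for period 110: 330 / 110 = 3.

3 laps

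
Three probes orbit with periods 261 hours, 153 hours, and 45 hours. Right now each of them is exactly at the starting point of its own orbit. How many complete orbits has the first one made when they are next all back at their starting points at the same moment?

They are all back at their starting positions together after one LCM of the periods.
261 = 3^2 × 29
153 = 3^2 × 17
45 = 3^2 × 5
LCM(261, 153, 45) = 3^2 × 5 × 17 × 29 = 22185.
Orbits for period 261: 22185 / 261 = 85.

85 orbits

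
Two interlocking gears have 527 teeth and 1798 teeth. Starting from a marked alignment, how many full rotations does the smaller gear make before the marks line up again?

58 rotations

All finish a whole number of cycles simultaneously at t = LCM of the periods.
527 = 17 × 31
1798 = 2 × 29 × 31
LCM(527, 1798) = 2 × 17 × 29 × 31 = 30566.
Rotations for period 527: 30566 / 527 = 58.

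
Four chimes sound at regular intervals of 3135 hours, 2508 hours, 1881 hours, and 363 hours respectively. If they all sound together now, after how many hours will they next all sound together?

The first simultaneous occurrence is after LCM of the individual periods.
3135 = 3 × 5 × 11 × 19
2508 = 2^2 × 3 × 11 × 19
1881 = 3^2 × 11 × 19
363 = 3 × 11^2
LCM(3135, 2508, 1881, 363) = 2^2 × 3^2 × 5 × 11^2 × 19 = 413820.

413820 hours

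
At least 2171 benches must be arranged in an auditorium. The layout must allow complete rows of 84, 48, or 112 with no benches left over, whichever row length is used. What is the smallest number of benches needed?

2352

The number of benches must be a common multiple of 84, 48, and 112, so a multiple of their LCM.
84 = 2^2 × 3 × 7
48 = 2^4 × 3
112 = 2^4 × 7
LCM(84, 48, 112) = 2^4 × 3 × 7 = 336.
Smallest multiple of 336 that is ≥ 2171: ⌈2171/336⌉ × 336 = 7 × 336 = 2352.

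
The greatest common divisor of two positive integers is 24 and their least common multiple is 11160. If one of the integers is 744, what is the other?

360

For two integers, gcd × lcm = product, so the other is (24 × 11160) / 744 = 267840 / 744 = 360.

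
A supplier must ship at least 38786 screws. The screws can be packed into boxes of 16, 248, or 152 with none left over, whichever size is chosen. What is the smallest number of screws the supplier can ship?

47120

The number of screws must be a common multiple of 16, 248, and 152, so a multiple of their LCM.
16 = 2^4
248 = 2^3 × 31
152 = 2^3 × 19
LCM(16, 248, 152) = 2^4 × 19 × 31 = 9424.
Smallest multiple of 9424 that is ≥ 38786: ⌈38786/9424⌉ × 9424 = 5 × 9424 = 47120.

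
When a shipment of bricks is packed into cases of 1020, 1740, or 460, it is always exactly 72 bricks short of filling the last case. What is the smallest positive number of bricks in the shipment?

Being 72 short of a full case of size k means N ≡ −72 (mod k), i.e. N + 72 is a multiple of each size.
1020 = 2^2 × 3 × 5 × 17
1740 = 2^2 × 3 × 5 × 29
460 = 2^2 × 5 × 23
LCM(1020, 1740, 460) = 2^2 × 3 × 5 × 17 × 23 × 29 = 680340.
Smallest positive N is 680340 − 72 = 680268.

680268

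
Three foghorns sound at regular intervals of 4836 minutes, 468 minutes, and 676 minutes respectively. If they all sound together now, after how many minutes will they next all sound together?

188604 minutes

We need the least common multiple of the intervals.
4836 = 2^2 × 3 × 13 × 31
468 = 2^2 × 3^2 × 13
676 = 2^2 × 13^2
LCM(4836, 468, 676) = 2^2 × 3^2 × 13^2 × 31 = 188604.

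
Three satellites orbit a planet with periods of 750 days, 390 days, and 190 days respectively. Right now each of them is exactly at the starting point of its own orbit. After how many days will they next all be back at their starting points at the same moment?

They coincide at every common multiple of the periods; the first is the LCM.
750 = 2 × 3 × 5^3
390 = 2 × 3 × 5 × 13
190 = 2 × 5 × 19
LCM(750, 390, 190) = 2 × 3 × 5^3 × 13 × 19 = 185250.

185250 days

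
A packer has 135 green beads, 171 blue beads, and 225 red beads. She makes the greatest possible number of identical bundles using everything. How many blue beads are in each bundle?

19

Number of bundles = gcd(135, 171, 225).
135 = 3^3 × 5
171 = 3^2 × 19
225 = 3^2 × 5^2
gcd(135, 171, 225) = 3^2 = 9.
blue beads per bundle = 171 / 9 = 19.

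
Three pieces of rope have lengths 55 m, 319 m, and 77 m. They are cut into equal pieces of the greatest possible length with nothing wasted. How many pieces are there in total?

41

Piece length = gcd(55, 319, 77).
55 = 5 × 11
319 = 11 × 29
77 = 7 × 11
gcd(55, 319, 77) = 11.
Total pieces = 55/11 + 319/11 + 77/11 = 5 + 29 + 7 = 41.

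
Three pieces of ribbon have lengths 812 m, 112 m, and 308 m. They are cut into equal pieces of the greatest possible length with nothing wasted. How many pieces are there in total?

Piece length = gcd(812, 112, 308).
812 = 2^2 × 7 × 29
112 = 2^4 × 7
308 = 2^2 × 7 × 11
gcd(812, 112, 308) = 2^2 × 7 = 28.
Total pieces = 812/28 + 112/28 + 308/28 = 29 + 4 + 11 = 44.

44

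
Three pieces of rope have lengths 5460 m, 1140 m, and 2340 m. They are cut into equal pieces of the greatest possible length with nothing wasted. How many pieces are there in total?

Piece length = gcd(5460, 1140, 2340).
5460 = 2^2 × 3 × 5 × 7 × 13
1140 = 2^2 × 3 × 5 × 19
2340 = 2^2 × 3^2 × 5 × 13
gcd(5460, 1140, 2340) = 2^2 × 3 × 5 = 60.
Total pieces = 5460/60 + 1140/60 + 2340/60 = 91 + 19 + 39 = 149.

149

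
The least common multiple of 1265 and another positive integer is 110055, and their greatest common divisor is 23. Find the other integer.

2001

gcd × lcm = product of the two integers, so the other integer is (23 × 110055) / 1265 = 2001.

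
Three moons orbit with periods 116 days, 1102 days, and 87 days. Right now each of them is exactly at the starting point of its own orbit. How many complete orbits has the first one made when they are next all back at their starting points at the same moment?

They are all back at their starting positions together after one LCM of the periods.
116 = 2^2 × 29
1102 = 2 × 19 × 29
87 = 3 × 29
LCM(116, 1102, 87) = 2^2 × 3 × 19 × 29 = 6612.
Orbits for period 116: 6612 / 116 = 57.

57 orbits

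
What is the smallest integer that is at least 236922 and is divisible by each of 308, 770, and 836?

The integer must be a common multiple of 308, 770, and 836, so a multiple of their LCM.
308 = 2^2 × 7 × 11
770 = 2 × 5 × 7 × 11
836 = 2^2 × 11 × 19
LCM(308, 770, 836) = 2^2 × 5 × 7 × 11 × 19 = 29260.
Smallest multiple of 29260 that is ≥ 236922: ⌈236922/29260⌉ × 29260 = 9 × 29260 = 263340.

263340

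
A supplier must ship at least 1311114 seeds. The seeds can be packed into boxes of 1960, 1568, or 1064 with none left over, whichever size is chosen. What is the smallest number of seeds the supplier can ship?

1340640

The number of seeds must be a common multiple of 1960, 1568, and 1064, so a multiple of their LCM.
1960 = 2^3 × 5 × 7^2
1568 = 2^5 × 7^2
1064 = 2^3 × 7 × 19
LCM(1960, 1568, 1064) = 2^5 × 5 × 7^2 × 19 = 148960.
Smallest multiple of 148960 that is ≥ 1311114: ⌈1311114/148960⌉ × 148960 = 9 × 148960 = 1340640.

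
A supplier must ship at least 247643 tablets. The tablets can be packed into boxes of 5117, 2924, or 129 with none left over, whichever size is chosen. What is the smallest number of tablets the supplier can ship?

307020

The number of tablets must be a common multiple of 5117, 2924, and 129, so a multiple of their LCM.
5117 = 7 × 17 × 43
2924 = 2^2 × 17 × 43
129 = 3 × 43
LCM(5117, 2924, 129) = 2^2 × 3 × 7 × 17 × 43 = 61404.
Smallest multiple of 61404 that is ≥ 247643: ⌈247643/61404⌉ × 61404 = 5 × 61404 = 307020.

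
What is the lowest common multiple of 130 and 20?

130 = 2 × 5 × 13
20 = 2^2 × 5
LCM(130, 20) = 2^2 × 5 × 13 = 260.

260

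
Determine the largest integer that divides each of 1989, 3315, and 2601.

1989 = 3^2 × 13 × 17
3315 = 3 × 5 × 13 × 17
2601 = 3^2 × 17^2
gcd(1989, 3315, 2601) = 3 × 17 = 51.

51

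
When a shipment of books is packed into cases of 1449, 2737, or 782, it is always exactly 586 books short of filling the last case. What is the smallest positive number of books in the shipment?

Being 586 short of a full case of size k means N ≡ −586 (mod k), i.e. N + 586 is a multiple of each size.
1449 = 3^2 × 7 × 23
2737 = 7 × 17 × 23
782 = 2 × 17 × 23
LCM(1449, 2737, 782) = 2 × 3^2 × 7 × 17 × 23 = 49266.
Smallest positive N is 49266 − 586 = 48680.

48680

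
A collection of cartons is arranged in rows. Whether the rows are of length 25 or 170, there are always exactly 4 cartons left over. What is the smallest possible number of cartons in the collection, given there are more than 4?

N − 4 must be a common multiple of 25 and 170.
25 = 5^2
170 = 2 × 5 × 17
LCM(25, 170) = 2 × 5^2 × 17 = 850.
Smallest N > 4 is LCM + 4 = 850 + 4 = 854.

854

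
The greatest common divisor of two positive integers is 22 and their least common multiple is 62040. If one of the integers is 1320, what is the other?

1034

For two integers, gcd × lcm = product, so the other is (22 × 62040) / 1320 = 1364880 / 1320 = 1034.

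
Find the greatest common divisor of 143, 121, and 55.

143 = 11 × 13
121 = 11^2
55 = 5 × 11
gcd(143, 121, 55) = 11.

11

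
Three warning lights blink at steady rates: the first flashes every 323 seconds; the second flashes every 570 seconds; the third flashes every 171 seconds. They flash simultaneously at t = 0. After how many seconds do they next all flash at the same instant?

29070 seconds

We need the least common multiple of the intervals.
323 = 17 × 19
570 = 2 × 3 × 5 × 19
171 = 3^2 × 19
LCM(323, 570, 171) = 2 × 3^2 × 5 × 17 × 19 = 29070.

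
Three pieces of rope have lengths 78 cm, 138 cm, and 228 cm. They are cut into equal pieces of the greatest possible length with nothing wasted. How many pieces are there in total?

Piece length = gcd(78, 138, 228).
78 = 2 × 3 × 13
138 = 2 × 3 × 23
228 = 2^2 × 3 × 19
gcd(78, 138, 228) = 2 × 3 = 6.
Total pieces = 78/6 + 138/6 + 228/6 = 13 + 23 + 38 = 74.

74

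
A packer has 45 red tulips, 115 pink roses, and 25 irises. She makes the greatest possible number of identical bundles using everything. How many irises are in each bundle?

5

Number of bundles = gcd(45, 115, 25).
45 = 3^2 × 5
115 = 5 × 23
25 = 5^2
gcd(45, 115, 25) = 5.
irises per bundle = 25 / 5 = 5.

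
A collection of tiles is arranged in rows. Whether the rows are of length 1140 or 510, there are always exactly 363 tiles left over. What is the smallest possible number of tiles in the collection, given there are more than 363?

N − 363 must be a common multiple of 1140 and 510.
1140 = 2^2 × 3 × 5 × 19
510 = 2 × 3 × 5 × 17
LCM(1140, 510) = 2^2 × 3 × 5 × 17 × 19 = 19380.
Smallest N > 363 is LCM + 363 = 19380 + 363 = 19743.

19743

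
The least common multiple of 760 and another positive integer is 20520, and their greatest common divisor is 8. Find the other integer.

gcd × lcm = product of the two integers, so the other integer is (8 × 20520) / 760 = 216.

216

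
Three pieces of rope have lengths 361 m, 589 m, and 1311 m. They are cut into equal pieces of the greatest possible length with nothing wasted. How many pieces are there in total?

119

Piece length = gcd(361, 589, 1311).
361 = 19^2
589 = 19 × 31
1311 = 3 × 19 × 23
gcd(361, 589, 1311) = 19.
Total pieces = 361/19 + 589/19 + 1311/19 = 19 + 31 + 69 = 119.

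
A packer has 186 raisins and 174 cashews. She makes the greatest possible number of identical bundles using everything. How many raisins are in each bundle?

31

Number of bundles = gcd(186, 174).
186 = 2 × 3 × 31
174 = 2 × 3 × 29
gcd(186, 174) = 2 × 3 = 6.
raisins per bundle = 186 / 6 = 31.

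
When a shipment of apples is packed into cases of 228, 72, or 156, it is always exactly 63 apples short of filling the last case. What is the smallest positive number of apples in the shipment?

17721

Being 63 short of a full case of size k means N ≡ −63 (mod k), i.e. N + 63 is a multiple of each size.
228 = 2^2 × 3 × 19
72 = 2^3 × 3^2
156 = 2^2 × 3 × 13
LCM(228, 72, 156) = 2^3 × 3^2 × 13 × 19 = 17784.
Smallest positive N is 17784 − 63 = 17721.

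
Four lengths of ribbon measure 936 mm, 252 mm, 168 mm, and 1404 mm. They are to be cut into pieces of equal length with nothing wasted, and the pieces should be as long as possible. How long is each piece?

Each piece length must divide every original length, so the longest possible is gcd(936, 252, 168, 1404).
936 = 2^3 × 3^2 × 13
252 = 2^2 × 3^2 × 7
168 = 2^3 × 3 × 7
1404 = 2^2 × 3^3 × 13
gcd(936, 252, 168, 1404) = 2^2 × 3 = 12.

12 mm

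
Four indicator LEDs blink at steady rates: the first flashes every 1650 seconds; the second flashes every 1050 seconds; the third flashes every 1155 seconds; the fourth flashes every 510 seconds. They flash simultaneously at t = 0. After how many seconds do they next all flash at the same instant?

196350 seconds

The first simultaneous occurrence is after LCM of the individual periods.
1650 = 2 × 3 × 5^2 × 11
1050 = 2 × 3 × 5^2 × 7
1155 = 3 × 5 × 7 × 11
510 = 2 × 3 × 5 × 17
LCM(1650, 1050, 1155, 510) = 2 × 3 × 5^2 × 7 × 11 × 17 = 196350.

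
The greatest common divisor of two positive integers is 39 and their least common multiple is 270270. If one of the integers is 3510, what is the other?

For two integers, gcd × lcm = product, so the other is (39 × 270270) / 3510 = 10540530 / 3510 = 3003.

3003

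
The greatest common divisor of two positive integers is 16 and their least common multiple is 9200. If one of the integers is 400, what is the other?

368

For two integers, gcd × lcm = product, so the other is (16 × 9200) / 400 = 147200 / 400 = 368.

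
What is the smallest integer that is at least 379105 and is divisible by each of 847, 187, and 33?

388773

The integer must be a common multiple of 847, 187, and 33, so a multiple of their LCM.
847 = 7 × 11^2
187 = 11 × 17
33 = 3 × 11
LCM(847, 187, 33) = 3 × 7 × 11^2 × 17 = 43197.
Smallest multiple of 43197 that is ≥ 379105: ⌈379105/43197⌉ × 43197 = 9 × 43197 = 388773.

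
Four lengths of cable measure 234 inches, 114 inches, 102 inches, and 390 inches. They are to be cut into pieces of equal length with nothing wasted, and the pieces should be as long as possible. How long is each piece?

6 inches

Each piece length must divide every original length, so the longest possible is gcd(234, 114, 102, 390).
234 = 2 × 3^2 × 13
114 = 2 × 3 × 19
102 = 2 × 3 × 17
390 = 2 × 3 × 5 × 13
gcd(234, 114, 102, 390) = 2 × 3 = 6.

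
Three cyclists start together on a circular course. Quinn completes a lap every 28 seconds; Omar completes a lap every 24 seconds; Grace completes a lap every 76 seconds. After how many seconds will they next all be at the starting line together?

We need the least common multiple of the intervals.
28 = 2^2 × 7
24 = 2^3 × 3
76 = 2^2 × 19
LCM(28, 24, 76) = 2^3 × 3 × 7 × 19 = 3192.

3192 seconds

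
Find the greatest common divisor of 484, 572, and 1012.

44

484 = 2^2 × 11^2
572 = 2^2 × 11 × 13
1012 = 2^2 × 11 × 23
gcd(484, 572, 1012) = 2^2 × 11 = 44.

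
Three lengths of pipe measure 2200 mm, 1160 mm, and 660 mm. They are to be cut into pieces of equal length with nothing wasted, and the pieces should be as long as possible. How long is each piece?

The greatest length dividing all of 2200, 1160, and 660 is their gcd.
2200 = 2^3 × 5^2 × 11
1160 = 2^3 × 5 × 29
660 = 2^2 × 3 × 5 × 11
gcd(2200, 1160, 660) = 2^2 × 5 = 20.

20 mm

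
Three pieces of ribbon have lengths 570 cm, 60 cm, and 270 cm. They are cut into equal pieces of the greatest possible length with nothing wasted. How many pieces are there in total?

Piece length = gcd(570, 60, 270).
570 = 2 × 3 × 5 × 19
60 = 2^2 × 3 × 5
270 = 2 × 3^3 × 5
gcd(570, 60, 270) = 2 × 3 × 5 = 30.
Total pieces = 570/30 + 60/30 + 270/30 = 19 + 2 + 9 = 30.

30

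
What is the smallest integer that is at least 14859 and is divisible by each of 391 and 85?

15640

The integer must be a common multiple of 391 and 85, so a multiple of their LCM.
391 = 17 × 23
85 = 5 × 17
LCM(391, 85) = 5 × 17 × 23 = 1955.
Smallest multiple of 1955 that is ≥ 14859: ⌈14859/1955⌉ × 1955 = 8 × 1955 = 15640.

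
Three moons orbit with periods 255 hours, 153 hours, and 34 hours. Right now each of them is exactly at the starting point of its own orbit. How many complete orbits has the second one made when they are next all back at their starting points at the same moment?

All finish a whole number of cycles simultaneously at t = LCM of the periods.
255 = 3 × 5 × 17
153 = 3^2 × 17
34 = 2 × 17
LCM(255, 153, 34) = 2 × 3^2 × 5 × 17 = 1530.
Orbits for period 153: 1530 / 153 = 10.

10 orbits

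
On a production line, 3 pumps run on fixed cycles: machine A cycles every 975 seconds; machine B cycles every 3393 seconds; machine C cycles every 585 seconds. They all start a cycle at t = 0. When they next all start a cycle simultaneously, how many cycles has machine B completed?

25 cycles

All finish a whole number of cycles simultaneously at t = LCM of the periods.
975 = 3 × 5^2 × 13
3393 = 3^2 × 13 × 29
585 = 3^2 × 5 × 13
LCM(975, 3393, 585) = 3^2 × 5^2 × 13 × 29 = 84825.
Cycles for period 3393: 84825 / 3393 = 25.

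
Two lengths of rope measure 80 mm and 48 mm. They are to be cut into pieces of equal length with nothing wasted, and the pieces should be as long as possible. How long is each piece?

16 mm

Each piece length must divide every original length, so the longest possible is gcd(80, 48).
80 = 2^4 × 5
48 = 2^4 × 3
gcd(80, 48) = 2^4 = 16.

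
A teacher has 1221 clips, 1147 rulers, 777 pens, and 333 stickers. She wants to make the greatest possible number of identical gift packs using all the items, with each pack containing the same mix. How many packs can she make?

The pack count must divide each quantity, so the greatest is gcd(1221, 1147, 777, 333).
1221 = 3 × 11 × 37
1147 = 31 × 37
777 = 3 × 7 × 37
333 = 3^2 × 37
gcd(1221, 1147, 777, 333) = 37.

37 packs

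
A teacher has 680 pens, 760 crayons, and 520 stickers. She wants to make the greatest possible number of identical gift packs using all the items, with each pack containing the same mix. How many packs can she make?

The pack count must divide each quantity, so the greatest is gcd(680, 760, 520).
680 = 2^3 × 5 × 17
760 = 2^3 × 5 × 19
520 = 2^3 × 5 × 13
gcd(680, 760, 520) = 2^3 × 5 = 40.

40 packs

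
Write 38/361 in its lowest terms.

38 = 2 × 19
361 = 19^2
gcd(38, 361) = 19.
Divide numerator and denominator by 19: 38/361 = 2/19.

2/19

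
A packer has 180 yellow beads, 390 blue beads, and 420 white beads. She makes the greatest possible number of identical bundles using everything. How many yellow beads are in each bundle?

6

Number of bundles = gcd(180, 390, 420).
180 = 2^2 × 3^2 × 5
390 = 2 × 3 × 5 × 13
420 = 2^2 × 3 × 5 × 7
gcd(180, 390, 420) = 2 × 3 × 5 = 30.
yellow beads per bundle = 180 / 30 = 6.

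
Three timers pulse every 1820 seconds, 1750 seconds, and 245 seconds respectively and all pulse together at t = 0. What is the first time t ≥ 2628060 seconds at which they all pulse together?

2866500 seconds

Joint pulses occur at multiples of LCM(1820, 1750, 245).
1820 = 2^2 × 5 × 7 × 13
1750 = 2 × 5^3 × 7
245 = 5 × 7^2
LCM(1820, 1750, 245) = 2^2 × 5^3 × 7^2 × 13 = 318500.
Smallest multiple of 318500 that is ≥ 2628060: ⌈2628060/318500⌉ × 318500 = 9 × 318500 = 2866500.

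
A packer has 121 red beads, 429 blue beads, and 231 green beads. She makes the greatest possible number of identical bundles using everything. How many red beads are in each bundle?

11

Number of bundles = gcd(121, 429, 231).
121 = 11^2
429 = 3 × 11 × 13
231 = 3 × 7 × 11
gcd(121, 429, 231) = 11.
red beads per bundle = 121 / 11 = 11.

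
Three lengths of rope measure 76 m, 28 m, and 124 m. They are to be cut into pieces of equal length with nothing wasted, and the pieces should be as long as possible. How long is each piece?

The greatest length dividing all of 76, 28, and 124 is their gcd.
76 = 2^2 × 19
28 = 2^2 × 7
124 = 2^2 × 31
gcd(76, 28, 124) = 2^2 = 4.

4 m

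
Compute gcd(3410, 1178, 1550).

62

3410 = 2 × 5 × 11 × 31
1178 = 2 × 19 × 31
1550 = 2 × 5^2 × 31
gcd(3410, 1178, 1550) = 2 × 31 = 62.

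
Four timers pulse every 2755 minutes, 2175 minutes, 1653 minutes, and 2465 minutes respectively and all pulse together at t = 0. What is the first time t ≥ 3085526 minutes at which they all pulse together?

3512625 minutes

Joint pulses occur at multiples of LCM(2755, 2175, 1653, 2465).
2755 = 5 × 19 × 29
2175 = 3 × 5^2 × 29
1653 = 3 × 19 × 29
2465 = 5 × 17 × 29
LCM(2755, 2175, 1653, 2465) = 3 × 5^2 × 17 × 19 × 29 = 702525.
Smallest multiple of 702525 that is ≥ 3085526: ⌈3085526/702525⌉ × 702525 = 5 × 702525 = 3512625.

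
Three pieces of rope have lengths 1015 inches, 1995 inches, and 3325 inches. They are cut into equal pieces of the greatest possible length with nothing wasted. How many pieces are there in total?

Piece length = gcd(1015, 1995, 3325).
1015 = 5 × 7 × 29
1995 = 3 × 5 × 7 × 19
3325 = 5^2 × 7 × 19
gcd(1015, 1995, 3325) = 5 × 7 = 35.
Total pieces = 1015/35 + 1995/35 + 3325/35 = 29 + 57 + 95 = 181.

181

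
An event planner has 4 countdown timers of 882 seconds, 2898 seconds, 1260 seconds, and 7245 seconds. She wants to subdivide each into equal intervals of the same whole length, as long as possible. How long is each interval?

The interval must divide each timer length; the longest such is the gcd.
882 = 2 × 3^2 × 7^2
2898 = 2 × 3^2 × 7 × 23
1260 = 2^2 × 3^2 × 5 × 7
7245 = 3^2 × 5 × 7 × 23
gcd(882, 2898, 1260, 7245) = 3^2 × 7 = 63.

63 seconds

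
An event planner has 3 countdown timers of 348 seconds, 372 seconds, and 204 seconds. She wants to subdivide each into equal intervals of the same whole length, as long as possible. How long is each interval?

The interval must divide each timer length; the longest such is the gcd.
348 = 2^2 × 3 × 29
372 = 2^2 × 3 × 31
204 = 2^2 × 3 × 17
gcd(348, 372, 204) = 2^2 × 3 = 12.

12 seconds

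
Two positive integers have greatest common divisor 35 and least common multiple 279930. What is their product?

For any two positive integers, gcd × lcm = product = 35 × 279930 = 9797550.

9797550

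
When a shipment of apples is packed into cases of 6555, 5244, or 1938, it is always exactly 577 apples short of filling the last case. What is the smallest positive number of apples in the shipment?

445163

Being 577 short of a full case of size k means N ≡ −577 (mod k), i.e. N + 577 is a multiple of each size.
6555 = 3 × 5 × 19 × 23
5244 = 2^2 × 3 × 19 × 23
1938 = 2 × 3 × 17 × 19
LCM(6555, 5244, 1938) = 2^2 × 3 × 5 × 17 × 19 × 23 = 445740.
Smallest positive N is 445740 − 577 = 445163.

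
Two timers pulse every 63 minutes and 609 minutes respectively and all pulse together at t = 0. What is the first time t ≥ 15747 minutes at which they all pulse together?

Joint pulses occur at multiples of LCM(63, 609).
63 = 3^2 × 7
609 = 3 × 7 × 29
LCM(63, 609) = 3^2 × 7 × 29 = 1827.
Smallest multiple of 1827 that is ≥ 15747: ⌈15747/1827⌉ × 1827 = 9 × 1827 = 16443.

16443 minutes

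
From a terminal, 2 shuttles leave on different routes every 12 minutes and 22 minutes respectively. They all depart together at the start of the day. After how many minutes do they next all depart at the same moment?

132 minutes

The first simultaneous occurrence is after LCM of the individual periods.
12 = 2^2 × 3
22 = 2 × 11
LCM(12, 22) = 2^2 × 3 × 11 = 132.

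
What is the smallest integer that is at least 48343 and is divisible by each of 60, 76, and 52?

59280

The integer must be a common multiple of 60, 76, and 52, so a multiple of their LCM.
60 = 2^2 × 3 × 5
76 = 2^2 × 19
52 = 2^2 × 13
LCM(60, 76, 52) = 2^2 × 3 × 5 × 13 × 19 = 14820.
Smallest multiple of 14820 that is ≥ 48343: ⌈48343/14820⌉ × 14820 = 4 × 14820 = 59280.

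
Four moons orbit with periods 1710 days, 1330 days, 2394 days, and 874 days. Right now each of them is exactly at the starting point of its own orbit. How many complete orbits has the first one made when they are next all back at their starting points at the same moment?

All finish a whole number of cycles simultaneously at t = LCM of the periods.
1710 = 2 × 3^2 × 5 × 19
1330 = 2 × 5 × 7 × 19
2394 = 2 × 3^2 × 7 × 19
874 = 2 × 19 × 23
LCM(1710, 1330, 2394, 874) = 2 × 3^2 × 5 × 7 × 19 × 23 = 275310.
Orbits for period 1710: 275310 / 1710 = 161.

161 orbits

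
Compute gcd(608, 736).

608 = 2^5 × 19
736 = 2^5 × 23
gcd(608, 736) = 2^5 = 32.

32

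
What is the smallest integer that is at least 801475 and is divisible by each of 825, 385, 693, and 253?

The integer must be a common multiple of 825, 385, 693, and 253, so a multiple of their LCM.
825 = 3 × 5^2 × 11
385 = 5 × 7 × 11
693 = 3^2 × 7 × 11
253 = 11 × 23
LCM(825, 385, 693, 253) = 3^2 × 5^2 × 7 × 11 × 23 = 398475.
Smallest multiple of 398475 that is ≥ 801475: ⌈801475/398475⌉ × 398475 = 3 × 398475 = 1195425.

1195425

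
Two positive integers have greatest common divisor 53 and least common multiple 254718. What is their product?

13500054

For any two positive integers, gcd × lcm = product = 53 × 254718 = 13500054.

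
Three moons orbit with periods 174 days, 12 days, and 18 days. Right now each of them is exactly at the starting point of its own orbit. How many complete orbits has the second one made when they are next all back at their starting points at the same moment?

They are all back at their starting positions together after one LCM of the periods.
174 = 2 × 3 × 29
12 = 2^2 × 3
18 = 2 × 3^2
LCM(174, 12, 18) = 2^2 × 3^2 × 29 = 1044.
Orbits for period 12: 1044 / 12 = 87.

87 orbits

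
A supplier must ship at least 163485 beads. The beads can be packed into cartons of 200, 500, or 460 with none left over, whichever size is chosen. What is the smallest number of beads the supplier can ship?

The number of beads must be a common multiple of 200, 500, and 460, so a multiple of their LCM.
200 = 2^3 × 5^2
500 = 2^2 × 5^3
460 = 2^2 × 5 × 23
LCM(200, 500, 460) = 2^3 × 5^3 × 23 = 23000.
Smallest multiple of 23000 that is ≥ 163485: ⌈163485/23000⌉ × 23000 = 8 × 23000 = 184000.

184000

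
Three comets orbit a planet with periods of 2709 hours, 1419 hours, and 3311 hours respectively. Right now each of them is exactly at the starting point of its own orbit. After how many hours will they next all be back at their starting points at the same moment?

The first simultaneous occurrence is after LCM of the individual periods.
2709 = 3^2 × 7 × 43
1419 = 3 × 11 × 43
3311 = 7 × 11 × 43
LCM(2709, 1419, 3311) = 3^2 × 7 × 11 × 43 = 29799.

29799 hours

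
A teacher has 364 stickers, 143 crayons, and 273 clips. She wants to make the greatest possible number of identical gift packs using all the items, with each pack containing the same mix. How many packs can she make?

The pack count must divide each quantity, so the greatest is gcd(364, 143, 273).
364 = 2^2 × 7 × 13
143 = 11 × 13
273 = 3 × 7 × 13
gcd(364, 143, 273) = 13.

13 packs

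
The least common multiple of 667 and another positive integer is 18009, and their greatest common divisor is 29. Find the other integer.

783

gcd × lcm = product of the two integers, so the other integer is (29 × 18009) / 667 = 783.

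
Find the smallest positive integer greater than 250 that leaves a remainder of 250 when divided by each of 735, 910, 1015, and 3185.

554440

N − 250 must be a common multiple of 735, 910, 1015, and 3185.
735 = 3 × 5 × 7^2
910 = 2 × 5 × 7 × 13
1015 = 5 × 7 × 29
3185 = 5 × 7^2 × 13
LCM(735, 910, 1015, 3185) = 2 × 3 × 5 × 7^2 × 13 × 29 = 554190.
Smallest N > 250 is LCM + 250 = 554190 + 250 = 554440.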